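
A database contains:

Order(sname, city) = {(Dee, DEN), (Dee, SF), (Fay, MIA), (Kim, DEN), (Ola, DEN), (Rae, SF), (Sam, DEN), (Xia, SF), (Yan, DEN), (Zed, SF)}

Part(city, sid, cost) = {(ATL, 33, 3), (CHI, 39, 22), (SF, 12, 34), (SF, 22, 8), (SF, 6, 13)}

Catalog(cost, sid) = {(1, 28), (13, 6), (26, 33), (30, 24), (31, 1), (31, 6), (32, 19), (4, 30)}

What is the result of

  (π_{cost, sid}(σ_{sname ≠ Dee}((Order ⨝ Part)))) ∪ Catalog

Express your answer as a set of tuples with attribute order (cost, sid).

Joining Order and Part on city yields {(Dee, SF, 12, 34), (Dee, SF, 22, 8), (Dee, SF, 6, 13), (Rae, SF, 12, 34), (Rae, SF, 22, 8), (Rae, SF, 6, 13), (Xia, SF, 12, 34), (Xia, SF, 22, 8), (Xia, SF, 6, 13), (Zed, SF, 12, 34), (Zed, SF, 22, 8), (Zed, SF, 6, 13)}.
Selection sname ≠ Dee: {(Rae, SF, 12, 34), (Rae, SF, 22, 8), (Rae, SF, 6, 13), (Xia, SF, 12, 34), (Xia, SF, 22, 8), (Xia, SF, 6, 13), (Zed, SF, 12, 34), (Zed, SF, 22, 8), (Zed, SF, 6, 13)}
Projecting to cost, sid (6 duplicate(s) eliminated): {(13, 6), (34, 12), (8, 22)}
Taking the union: {(1, 28), (13, 6), (26, 33), (30, 24), (31, 1), (31, 6), (32, 19), (34, 12), (4, 30), (8, 22)}

{(1, 28), (13, 6), (26, 33), (30, 24), (31, 1), (31, 6), (32, 19), (34, 12), (4, 30), (8, 22)}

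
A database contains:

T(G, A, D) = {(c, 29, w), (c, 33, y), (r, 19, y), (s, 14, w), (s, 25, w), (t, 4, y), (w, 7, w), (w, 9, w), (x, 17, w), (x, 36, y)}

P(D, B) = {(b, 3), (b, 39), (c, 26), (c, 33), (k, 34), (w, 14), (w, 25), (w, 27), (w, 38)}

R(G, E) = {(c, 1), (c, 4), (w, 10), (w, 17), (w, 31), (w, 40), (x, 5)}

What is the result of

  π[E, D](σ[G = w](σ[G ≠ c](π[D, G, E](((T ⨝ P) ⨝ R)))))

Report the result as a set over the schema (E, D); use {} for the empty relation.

{(10, w), (17, w), (31, w), (40, w)}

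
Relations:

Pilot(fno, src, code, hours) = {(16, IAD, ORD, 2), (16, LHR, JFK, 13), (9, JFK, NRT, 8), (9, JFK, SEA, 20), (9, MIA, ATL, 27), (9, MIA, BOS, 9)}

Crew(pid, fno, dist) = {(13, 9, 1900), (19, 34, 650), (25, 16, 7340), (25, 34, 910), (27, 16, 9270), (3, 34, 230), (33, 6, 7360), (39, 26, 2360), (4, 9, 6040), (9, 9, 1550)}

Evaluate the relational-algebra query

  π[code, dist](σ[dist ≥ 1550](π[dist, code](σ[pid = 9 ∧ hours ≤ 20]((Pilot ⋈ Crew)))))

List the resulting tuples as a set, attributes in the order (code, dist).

{(BOS, 1550), (NRT, 1550), (SEA, 1550)}

Pilot ⋈ Crew (natural join on fno): {(16, IAD, ORD, 2, 25, 7340), (16, IAD, ORD, 2, 27, 9270), (16, LHR, JFK, 13, 25, 7340), (16, LHR, JFK, 13, 27, 9270), (9, JFK, NRT, 8, 13, 1900), (9, JFK, NRT, 8, 4, 6040), (9, JFK, NRT, 8, 9, 1550), (9, JFK, SEA, 20, 13, 1900), (9, JFK, SEA, 20, 4, 6040), (9, JFK, SEA, 20, 9, 1550), (9, MIA, ATL, 27, 13, 1900), (9, MIA, ATL, 27, 4, 6040), (9, MIA, ATL, 27, 9, 1550), (9, MIA, BOS, 9, 13, 1900), (9, MIA, BOS, 9, 4, 6040), (9, MIA, BOS, 9, 9, 1550)}
Apply σ_{pid = 9 ∧ hours ≤ 20}; surviving tuples: {(9, JFK, NRT, 8, 9, 1550), (9, JFK, SEA, 20, 9, 1550), (9, MIA, BOS, 9, 9, 1550)}
Keep only column(s) dist, code: {(1550, BOS), (1550, NRT), (1550, SEA)}
Apply σ_{dist ≥ 1550}; surviving tuples: {(1550, BOS), (1550, NRT), (1550, SEA)}
Keep only column(s) code, dist: {(BOS, 1550), (NRT, 1550), (SEA, 1550)}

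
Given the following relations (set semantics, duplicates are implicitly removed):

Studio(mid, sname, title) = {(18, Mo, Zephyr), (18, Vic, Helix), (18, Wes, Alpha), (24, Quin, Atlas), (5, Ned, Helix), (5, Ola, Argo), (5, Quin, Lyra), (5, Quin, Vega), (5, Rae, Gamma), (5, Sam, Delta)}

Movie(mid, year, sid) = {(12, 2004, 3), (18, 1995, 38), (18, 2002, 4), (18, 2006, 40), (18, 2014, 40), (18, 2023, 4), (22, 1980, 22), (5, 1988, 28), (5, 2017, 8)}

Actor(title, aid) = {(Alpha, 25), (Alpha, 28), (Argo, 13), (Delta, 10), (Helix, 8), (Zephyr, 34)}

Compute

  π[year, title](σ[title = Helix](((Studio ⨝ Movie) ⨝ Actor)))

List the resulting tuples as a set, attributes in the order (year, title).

Natural join on mid: {(18, Mo, Zephyr, 1995, 38), (18, Mo, Zephyr, 2002, 4), (18, Mo, Zephyr, 2006, 40), (18, Mo, Zephyr, 2014, 40), (18, Mo, Zephyr, 2023, 4), (18, Vic, Helix, 1995, 38), (18, Vic, Helix, 2002, 4), (18, Vic, Helix, 2006, 40), (18, Vic, Helix, 2014, 40), (18, Vic, Helix, 2023, 4), (18, Wes, Alpha, 1995, 38), (18, Wes, Alpha, 2002, 4), (18, Wes, Alpha, 2006, 40), (18, Wes, Alpha, 2014, 40), (18, Wes, Alpha, 2023, 4), (5, Ned, Helix, 1988, 28), (5, Ned, Helix, 2017, 8), (5, Ola, Argo, 1988, 28), (5, Ola, Argo, 2017, 8), (5, Quin, Lyra, 1988, 28), (5, Quin, Lyra, 2017, 8), (5, Quin, Vega, 1988, 28), (5, Quin, Vega, 2017, 8), (5, Rae, Gamma, 1988, 28), (5, Rae, Gamma, 2017, 8), (5, Sam, Delta, 1988, 28), (5, Sam, Delta, 2017, 8)}
Natural join on title: {(18, Mo, Zephyr, 1995, 38, 34), (18, Mo, Zephyr, 2002, 4, 34), (18, Mo, Zephyr, 2006, 40, 34), (18, Mo, Zephyr, 2014, 40, 34), (18, Mo, Zephyr, 2023, 4, 34), (18, Vic, Helix, 1995, 38, 8), (18, Vic, Helix, 2002, 4, 8), (18, Vic, Helix, 2006, 40, 8), (18, Vic, Helix, 2014, 40, 8), (18, Vic, Helix, 2023, 4, 8), (18, Wes, Alpha, 1995, 38, 25), (18, Wes, Alpha, 1995, 38, 28), (18, Wes, Alpha, 2002, 4, 25), (18, Wes, Alpha, 2002, 4, 28), (18, Wes, Alpha, 2006, 40, 25), (18, Wes, Alpha, 2006, 40, 28), (18, Wes, Alpha, 2014, 40, 25), (18, Wes, Alpha, 2014, 40, 28), (18, Wes, Alpha, 2023, 4, 25), (18, Wes, Alpha, 2023, 4, 28), (5, Ned, Helix, 1988, 28, 8), (5, Ned, Helix, 2017, 8, 8), (5, Ola, Argo, 1988, 28, 13), (5, Ola, Argo, 2017, 8, 13), (5, Sam, Delta, 1988, 28, 10), (5, Sam, Delta, 2017, 8, 10)}
Selection title = Helix: {(18, Vic, Helix, 1995, 38, 8), (18, Vic, Helix, 2002, 4, 8), (18, Vic, Helix, 2006, 40, 8), (18, Vic, Helix, 2014, 40, 8), (18, Vic, Helix, 2023, 4, 8), (5, Ned, Helix, 1988, 28, 8), (5, Ned, Helix, 2017, 8, 8)}
Projecting to year, title: {(1988, Helix), (1995, Helix), (2002, Helix), (2006, Helix), (2014, Helix), (2017, Helix), (2023, Helix)}

{(1988, Helix), (1995, Helix), (2002, Helix), (2006, Helix), (2014, Helix), (2017, Helix), (2023, Helix)}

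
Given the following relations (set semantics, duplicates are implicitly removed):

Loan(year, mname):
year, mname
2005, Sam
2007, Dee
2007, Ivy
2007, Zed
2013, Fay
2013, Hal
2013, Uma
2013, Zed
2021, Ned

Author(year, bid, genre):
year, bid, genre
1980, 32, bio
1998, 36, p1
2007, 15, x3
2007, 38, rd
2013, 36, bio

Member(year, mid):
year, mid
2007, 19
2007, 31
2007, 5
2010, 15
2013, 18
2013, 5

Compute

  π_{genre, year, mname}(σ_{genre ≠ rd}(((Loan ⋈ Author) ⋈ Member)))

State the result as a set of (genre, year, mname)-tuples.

{(bio, 2013, Fay), (bio, 2013, Hal), (bio, 2013, Uma), (bio, 2013, Zed), (x3, 2007, Dee), (x3, 2007, Ivy), (x3, 2007, Zed)}

Joining Loan and Author on year yields {(2007, Dee, 15, x3), (2007, Dee, 38, rd), (2007, Ivy, 15, x3), (2007, Ivy, 38, rd), (2007, Zed, 15, x3), (2007, Zed, 38, rd), (2013, Fay, 36, bio), (2013, Hal, 36, bio), (2013, Uma, 36, bio), (2013, Zed, 36, bio)}.
Joining (Loan ⋈ Author) and Member on year yields {(2007, Dee, 15, x3, 19), (2007, Dee, 15, x3, 31), (2007, Dee, 15, x3, 5), (2007, Dee, 38, rd, 19), (2007, Dee, 38, rd, 31), (2007, Dee, 38, rd, 5), (2007, Ivy, 15, x3, 19), (2007, Ivy, 15, x3, 31), (2007, Ivy, 15, x3, 5), (2007, Ivy, 38, rd, 19), (2007, Ivy, 38, rd, 31), (2007, Ivy, 38, rd, 5), (2007, Zed, 15, x3, 19), (2007, Zed, 15, x3, 31), (2007, Zed, 15, x3, 5), (2007, Zed, 38, rd, 19), (2007, Zed, 38, rd, 31), (2007, Zed, 38, rd, 5), (2013, Fay, 36, bio, 18), (2013, Fay, 36, bio, 5), (2013, Hal, 36, bio, 18), (2013, Hal, 36, bio, 5), (2013, Uma, 36, bio, 18), (2013, Uma, 36, bio, 5), (2013, Zed, 36, bio, 18), (2013, Zed, 36, bio, 5)}.
Apply σ_{genre ≠ rd}; surviving tuples: {(2007, Dee, 15, x3, 19), (2007, Dee, 15, x3, 31), (2007, Dee, 15, x3, 5), (2007, Ivy, 15, x3, 19), (2007, Ivy, 15, x3, 31), (2007, Ivy, 15, x3, 5), (2007, Zed, 15, x3, 19), (2007, Zed, 15, x3, 31), (2007, Zed, 15, x3, 5), (2013, Fay, 36, bio, 18), (2013, Fay, 36, bio, 5), (2013, Hal, 36, bio, 18), (2013, Hal, 36, bio, 5), (2013, Uma, 36, bio, 18), (2013, Uma, 36, bio, 5), (2013, Zed, 36, bio, 18), (2013, Zed, 36, bio, 5)}
Keep only column(s) genre, year, mname (10 duplicate(s) eliminated): {(bio, 2013, Fay), (bio, 2013, Hal), (bio, 2013, Uma), (bio, 2013, Zed), (x3, 2007, Dee), (x3, 2007, Ivy), (x3, 2007, Zed)}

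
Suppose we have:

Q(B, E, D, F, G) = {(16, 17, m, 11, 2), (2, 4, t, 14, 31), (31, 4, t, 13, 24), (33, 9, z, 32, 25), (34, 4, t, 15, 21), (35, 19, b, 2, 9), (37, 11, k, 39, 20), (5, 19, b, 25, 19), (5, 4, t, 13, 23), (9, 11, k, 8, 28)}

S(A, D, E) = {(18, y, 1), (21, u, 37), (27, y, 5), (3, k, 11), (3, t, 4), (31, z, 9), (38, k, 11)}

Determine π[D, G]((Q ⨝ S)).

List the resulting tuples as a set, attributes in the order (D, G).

Q ⋈ S (natural join on E, D): {(2, 4, t, 14, 31, 3), (31, 4, t, 13, 24, 3), (33, 9, z, 32, 25, 31), (34, 4, t, 15, 21, 3), (37, 11, k, 39, 20, 3), (37, 11, k, 39, 20, 38), (5, 4, t, 13, 23, 3), (9, 11, k, 8, 28, 3), (9, 11, k, 8, 28, 38)}
π[D, G]: project onto (D, G) (2 duplicate(s) eliminated) → {(k, 20), (k, 28), (t, 21), (t, 23), (t, 24), (t, 31), (z, 25)}

{(k, 20), (k, 28), (t, 21), (t, 23), (t, 24), (t, 31), (z, 25)}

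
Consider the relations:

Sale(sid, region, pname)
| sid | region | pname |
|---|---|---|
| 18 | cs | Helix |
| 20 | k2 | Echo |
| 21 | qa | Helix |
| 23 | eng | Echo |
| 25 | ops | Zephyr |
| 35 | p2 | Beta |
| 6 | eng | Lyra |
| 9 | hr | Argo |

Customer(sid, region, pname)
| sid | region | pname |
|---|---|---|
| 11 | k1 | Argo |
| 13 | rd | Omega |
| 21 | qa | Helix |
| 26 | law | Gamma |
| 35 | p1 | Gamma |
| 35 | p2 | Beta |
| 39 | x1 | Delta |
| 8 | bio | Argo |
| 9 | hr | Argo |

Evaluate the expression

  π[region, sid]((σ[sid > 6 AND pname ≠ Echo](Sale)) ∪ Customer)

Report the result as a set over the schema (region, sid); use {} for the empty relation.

{(bio, 8), (cs, 18), (hr, 9), (k1, 11), (law, 26), (ops, 25), (p1, 35), (p2, 35), (qa, 21), (rd, 13), (x1, 39)}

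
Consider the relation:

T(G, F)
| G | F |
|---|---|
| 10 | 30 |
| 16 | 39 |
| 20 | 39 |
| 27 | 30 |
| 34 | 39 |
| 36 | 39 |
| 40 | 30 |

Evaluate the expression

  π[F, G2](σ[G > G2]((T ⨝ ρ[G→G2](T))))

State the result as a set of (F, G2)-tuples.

ρ[G→G2]: schema becomes (G2, F); tuples unchanged.
Natural join on F: {(10, 30, 10), (10, 30, 27), (10, 30, 40), (16, 39, 16), (16, 39, 20), (16, 39, 34), (16, 39, 36), (20, 39, 16), (20, 39, 20), (20, 39, 34), (20, 39, 36), (27, 30, 10), (27, 30, 27), (27, 30, 40), (34, 39, 16), (34, 39, 20), (34, 39, 34), (34, 39, 36), (36, 39, 16), (36, 39, 20), (36, 39, 34), (36, 39, 36), (40, 30, 10), (40, 30, 27), (40, 30, 40)}
Filtering on G > G2 leaves {(20, 39, 16), (27, 30, 10), (34, 39, 16), (34, 39, 20), (36, 39, 16), (36, 39, 20), (36, 39, 34), (40, 30, 10), (40, 30, 27)}.
π[F, G2]: project onto (F, G2) (4 duplicate(s) eliminated) → {(30, 10), (30, 27), (39, 16), (39, 20), (39, 34)}

{(30, 10), (30, 27), (39, 16), (39, 20), (39, 34)}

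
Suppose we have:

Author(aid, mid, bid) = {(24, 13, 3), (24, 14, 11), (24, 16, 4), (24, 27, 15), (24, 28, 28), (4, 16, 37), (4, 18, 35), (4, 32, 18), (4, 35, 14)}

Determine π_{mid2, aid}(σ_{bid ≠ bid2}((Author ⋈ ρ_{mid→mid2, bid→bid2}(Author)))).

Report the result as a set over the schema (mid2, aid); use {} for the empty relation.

{(13, 24), (14, 24), (16, 24), (16, 4), (18, 4), (27, 24), (28, 24), (32, 4), (35, 4)}

ρ[mid→mid2, bid→bid2]: schema becomes (aid, mid2, bid2); tuples unchanged.
Joining Author and ρ_{mid→mid2, bid→bid2}(Author) on aid yields {(24, 13, 3, 13, 3), (24, 13, 3, 14, 11), (24, 13, 3, 16, 4), (24, 13, 3, 27, 15), (24, 13, 3, 28, 28), (24, 14, 11, 13, 3), (24, 14, 11, 14, 11), (24, 14, 11, 16, 4), (24, 14, 11, 27, 15), (24, 14, 11, 28, 28), (24, 16, 4, 13, 3), (24, 16, 4, 14, 11), (24, 16, 4, 16, 4), (24, 16, 4, 27, 15), (24, 16, 4, 28, 28), (24, 27, 15, 13, 3), (24, 27, 15, 14, 11), (24, 27, 15, 16, 4), (24, 27, 15, 27, 15), (24, 27, 15, 28, 28), (24, 28, 28, 13, 3), (24, 28, 28, 14, 11), (24, 28, 28, 16, 4), (24, 28, 28, 27, 15), (24, 28, 28, 28, 28), (4, 16, 37, 16, 37), (4, 16, 37, 18, 35), (4, 16, 37, 32, 18), (4, 16, 37, 35, 14), (4, 18, 35, 16, 37), (4, 18, 35, 18, 35), (4, 18, 35, 32, 18), (4, 18, 35, 35, 14), (4, 32, 18, 16, 37), (4, 32, 18, 18, 35), (4, 32, 18, 32, 18), (4, 32, 18, 35, 14), (4, 35, 14, 16, 37), (4, 35, 14, 18, 35), (4, 35, 14, 32, 18), (4, 35, 14, 35, 14)}.
Apply σ_{bid ≠ bid2}; surviving tuples: {(24, 13, 3, 14, 11), (24, 13, 3, 16, 4), (24, 13, 3, 27, 15), (24, 13, 3, 28, 28), (24, 14, 11, 13, 3), (24, 14, 11, 16, 4), (24, 14, 11, 27, 15), (24, 14, 11, 28, 28), (24, 16, 4, 13, 3), (24, 16, 4, 14, 11), (24, 16, 4, 27, 15), (24, 16, 4, 28, 28), (24, 27, 15, 13, 3), (24, 27, 15, 14, 11), (24, 27, 15, 16, 4), (24, 27, 15, 28, 28), (24, 28, 28, 13, 3), (24, 28, 28, 14, 11), (24, 28, 28, 16, 4), (24, 28, 28, 27, 15), (4, 16, 37, 18, 35), (4, 16, 37, 32, 18), (4, 16, 37, 35, 14), (4, 18, 35, 16, 37), (4, 18, 35, 32, 18), (4, 18, 35, 35, 14), (4, 32, 18, 16, 37), (4, 32, 18, 18, 35), (4, 32, 18, 35, 14), (4, 35, 14, 16, 37), (4, 35, 14, 18, 35), (4, 35, 14, 32, 18)}
Keep only column(s) mid2, aid (23 duplicate(s) eliminated): {(13, 24), (14, 24), (16, 24), (16, 4), (18, 4), (27, 24), (28, 24), (32, 4), (35, 4)}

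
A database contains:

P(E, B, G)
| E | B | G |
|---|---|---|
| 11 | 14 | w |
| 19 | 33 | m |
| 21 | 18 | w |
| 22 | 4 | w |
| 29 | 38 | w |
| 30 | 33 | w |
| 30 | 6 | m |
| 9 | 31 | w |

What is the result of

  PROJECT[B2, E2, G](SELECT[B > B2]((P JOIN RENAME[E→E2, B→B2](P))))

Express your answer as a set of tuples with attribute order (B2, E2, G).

ρ[E→E2, B→B2]: schema becomes (E2, B2, G); tuples unchanged.
Joining P and RENAME[E→E2, B→B2](P) on G yields {(11, 14, w, 11, 14), (11, 14, w, 21, 18), (11, 14, w, 22, 4), (11, 14, w, 29, 38), (11, 14, w, 30, 33), (11, 14, w, 9, 31), (19, 33, m, 19, 33), (19, 33, m, 30, 6), (21, 18, w, 11, 14), (21, 18, w, 21, 18), (21, 18, w, 22, 4), (21, 18, w, 29, 38), (21, 18, w, 30, 33), (21, 18, w, 9, 31), (22, 4, w, 11, 14), (22, 4, w, 21, 18), (22, 4, w, 22, 4), (22, 4, w, 29, 38), (22, 4, w, 30, 33), (22, 4, w, 9, 31), (29, 38, w, 11, 14), (29, 38, w, 21, 18), (29, 38, w, 22, 4), (29, 38, w, 29, 38), (29, 38, w, 30, 33), (29, 38, w, 9, 31), (30, 33, w, 11, 14), (30, 33, w, 21, 18), (30, 33, w, 22, 4), (30, 33, w, 29, 38), (30, 33, w, 30, 33), (30, 33, w, 9, 31), (30, 6, m, 19, 33), (30, 6, m, 30, 6), (9, 31, w, 11, 14), (9, 31, w, 21, 18), (9, 31, w, 22, 4), (9, 31, w, 29, 38), (9, 31, w, 30, 33), (9, 31, w, 9, 31)}.
Filtering on B > B2 leaves {(11, 14, w, 22, 4), (19, 33, m, 30, 6), (21, 18, w, 11, 14), (21, 18, w, 22, 4), (29, 38, w, 11, 14), (29, 38, w, 21, 18), (29, 38, w, 22, 4), (29, 38, w, 30, 33), (29, 38, w, 9, 31), (30, 33, w, 11, 14), (30, 33, w, 21, 18), (30, 33, w, 22, 4), (30, 33, w, 9, 31), (9, 31, w, 11, 14), (9, 31, w, 21, 18), (9, 31, w, 22, 4)}.
π_{B2, E2, G} gives {(14, 11, w), (18, 21, w), (31, 9, w), (33, 30, w), (4, 22, w), (6, 30, m)} (10 duplicate(s) eliminated).

{(14, 11, w), (18, 21, w), (31, 9, w), (33, 30, w), (4, 22, w), (6, 30, m)}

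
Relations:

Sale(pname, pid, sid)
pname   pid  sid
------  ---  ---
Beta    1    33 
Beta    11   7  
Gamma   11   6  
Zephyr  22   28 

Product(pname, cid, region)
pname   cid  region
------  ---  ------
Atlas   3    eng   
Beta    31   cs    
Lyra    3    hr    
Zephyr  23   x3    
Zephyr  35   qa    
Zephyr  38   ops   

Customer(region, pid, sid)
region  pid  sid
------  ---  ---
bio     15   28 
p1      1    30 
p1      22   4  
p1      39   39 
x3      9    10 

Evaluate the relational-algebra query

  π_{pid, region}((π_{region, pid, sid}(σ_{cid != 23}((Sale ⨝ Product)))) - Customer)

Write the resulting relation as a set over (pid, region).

{(1, cs), (11, cs), (22, ops), (22, qa)}

Natural join on pname: {(Beta, 1, 33, 31, cs), (Beta, 11, 7, 31, cs), (Zephyr, 22, 28, 23, x3), (Zephyr, 22, 28, 35, qa), (Zephyr, 22, 28, 38, ops)}
σ[cid != 23]: keep tuples satisfying cid != 23 → {(Beta, 1, 33, 31, cs), (Beta, 11, 7, 31, cs), (Zephyr, 22, 28, 35, qa), (Zephyr, 22, 28, 38, ops)}
Projecting to region, pid, sid: {(cs, 1, 33), (cs, 11, 7), (ops, 22, 28), (qa, 22, 28)}
Set difference of the two operands is {(cs, 1, 33), (cs, 11, 7), (ops, 22, 28), (qa, 22, 28)}.
Projecting to pid, region: {(1, cs), (11, cs), (22, ops), (22, qa)}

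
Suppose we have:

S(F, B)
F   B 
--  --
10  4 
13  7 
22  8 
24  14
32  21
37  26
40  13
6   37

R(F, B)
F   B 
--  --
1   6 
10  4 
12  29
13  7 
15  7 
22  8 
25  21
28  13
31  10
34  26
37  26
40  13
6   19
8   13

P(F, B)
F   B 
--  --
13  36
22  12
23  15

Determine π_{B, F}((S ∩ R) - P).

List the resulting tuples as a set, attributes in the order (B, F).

Taking the intersection: {(10, 4), (13, 7), (22, 8), (37, 26), (40, 13)}
Taking the difference: {(10, 4), (13, 7), (22, 8), (37, 26), (40, 13)}
Projecting to B, F: {(13, 40), (26, 37), (4, 10), (7, 13), (8, 22)}

{(13, 40), (26, 37), (4, 10), (7, 13), (8, 22)}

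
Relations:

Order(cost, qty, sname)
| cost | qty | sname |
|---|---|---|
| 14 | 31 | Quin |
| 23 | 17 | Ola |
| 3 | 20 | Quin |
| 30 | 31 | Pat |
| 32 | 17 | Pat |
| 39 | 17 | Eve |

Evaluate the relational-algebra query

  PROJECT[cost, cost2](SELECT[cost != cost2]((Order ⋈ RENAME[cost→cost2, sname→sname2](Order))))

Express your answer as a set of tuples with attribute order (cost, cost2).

{(14, 30), (23, 32), (23, 39), (30, 14), (32, 23), (32, 39), (39, 23), (39, 32)}

ρ[cost→cost2, sname→sname2]: schema becomes (cost2, qty, sname2); tuples unchanged.
Joining Order and RENAME[cost→cost2, sname→sname2](Order) on qty yields {(14, 31, Quin, 14, Quin), (14, 31, Quin, 30, Pat), (23, 17, Ola, 23, Ola), (23, 17, Ola, 32, Pat), (23, 17, Ola, 39, Eve), (3, 20, Quin, 3, Quin), (30, 31, Pat, 14, Quin), (30, 31, Pat, 30, Pat), (32, 17, Pat, 23, Ola), (32, 17, Pat, 32, Pat), (32, 17, Pat, 39, Eve), (39, 17, Eve, 23, Ola), (39, 17, Eve, 32, Pat), (39, 17, Eve, 39, Eve)}.
Selection cost != cost2: {(14, 31, Quin, 30, Pat), (23, 17, Ola, 32, Pat), (23, 17, Ola, 39, Eve), (30, 31, Pat, 14, Quin), (32, 17, Pat, 23, Ola), (32, 17, Pat, 39, Eve), (39, 17, Eve, 23, Ola), (39, 17, Eve, 32, Pat)}
π[cost, cost2]: project onto (cost, cost2) → {(14, 30), (23, 32), (23, 39), (30, 14), (32, 23), (32, 39), (39, 23), (39, 32)}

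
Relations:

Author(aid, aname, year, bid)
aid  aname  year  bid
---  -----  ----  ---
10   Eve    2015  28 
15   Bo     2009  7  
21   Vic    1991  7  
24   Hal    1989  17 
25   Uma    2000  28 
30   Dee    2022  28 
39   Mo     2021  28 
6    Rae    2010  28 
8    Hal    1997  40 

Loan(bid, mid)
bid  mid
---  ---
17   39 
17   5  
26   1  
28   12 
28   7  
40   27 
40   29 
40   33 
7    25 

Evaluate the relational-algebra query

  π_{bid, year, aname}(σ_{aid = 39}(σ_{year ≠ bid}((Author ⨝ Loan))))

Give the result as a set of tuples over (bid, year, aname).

{(28, 2021, Mo)}

Author ⋈ Loan (natural join on bid): {(10, Eve, 2015, 28, 12), (10, Eve, 2015, 28, 7), (15, Bo, 2009, 7, 25), (21, Vic, 1991, 7, 25), (24, Hal, 1989, 17, 39), (24, Hal, 1989, 17, 5), (25, Uma, 2000, 28, 12), (25, Uma, 2000, 28, 7), (30, Dee, 2022, 28, 12), (30, Dee, 2022, 28, 7), (39, Mo, 2021, 28, 12), (39, Mo, 2021, 28, 7), (6, Rae, 2010, 28, 12), (6, Rae, 2010, 28, 7), (8, Hal, 1997, 40, 27), (8, Hal, 1997, 40, 29), (8, Hal, 1997, 40, 33)}
Filtering on year ≠ bid leaves {(10, Eve, 2015, 28, 12), (10, Eve, 2015, 28, 7), (15, Bo, 2009, 7, 25), (21, Vic, 1991, 7, 25), (24, Hal, 1989, 17, 39), (24, Hal, 1989, 17, 5), (25, Uma, 2000, 28, 12), (25, Uma, 2000, 28, 7), (30, Dee, 2022, 28, 12), (30, Dee, 2022, 28, 7), (39, Mo, 2021, 28, 12), (39, Mo, 2021, 28, 7), (6, Rae, 2010, 28, 12), (6, Rae, 2010, 28, 7), (8, Hal, 1997, 40, 27), (8, Hal, 1997, 40, 29), (8, Hal, 1997, 40, 33)}.
Filtering on aid = 39 leaves {(39, Mo, 2021, 28, 12), (39, Mo, 2021, 28, 7)}.
π[bid, year, aname]: project onto (bid, year, aname) (1 duplicate(s) eliminated) → {(28, 2021, Mo)}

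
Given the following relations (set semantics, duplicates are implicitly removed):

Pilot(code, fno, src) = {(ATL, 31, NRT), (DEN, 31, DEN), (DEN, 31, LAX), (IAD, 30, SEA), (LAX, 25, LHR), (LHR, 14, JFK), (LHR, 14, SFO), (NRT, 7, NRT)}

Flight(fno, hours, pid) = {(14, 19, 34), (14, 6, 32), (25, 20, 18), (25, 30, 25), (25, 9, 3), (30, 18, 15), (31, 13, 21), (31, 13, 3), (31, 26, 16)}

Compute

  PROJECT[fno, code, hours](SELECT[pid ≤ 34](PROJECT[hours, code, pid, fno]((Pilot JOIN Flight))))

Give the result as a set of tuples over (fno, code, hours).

Joining Pilot and Flight on fno yields {(ATL, 31, NRT, 13, 21), (ATL, 31, NRT, 13, 3), (ATL, 31, NRT, 26, 16), (DEN, 31, DEN, 13, 21), (DEN, 31, DEN, 13, 3), (DEN, 31, DEN, 26, 16), (DEN, 31, LAX, 13, 21), (DEN, 31, LAX, 13, 3), (DEN, 31, LAX, 26, 16), (IAD, 30, SEA, 18, 15), (LAX, 25, LHR, 20, 18), (LAX, 25, LHR, 30, 25), (LAX, 25, LHR, 9, 3), (LHR, 14, JFK, 19, 34), (LHR, 14, JFK, 6, 32), (LHR, 14, SFO, 19, 34), (LHR, 14, SFO, 6, 32)}.
π[hours, code, pid, fno]: project onto (hours, code, pid, fno) (5 duplicate(s) eliminated) → {(13, ATL, 21, 31), (13, ATL, 3, 31), (13, DEN, 21, 31), (13, DEN, 3, 31), (18, IAD, 15, 30), (19, LHR, 34, 14), (20, LAX, 18, 25), (26, ATL, 16, 31), (26, DEN, 16, 31), (30, LAX, 25, 25), (6, LHR, 32, 14), (9, LAX, 3, 25)}
σ[pid ≤ 34]: keep tuples satisfying pid ≤ 34 → {(13, ATL, 21, 31), (13, ATL, 3, 31), (13, DEN, 21, 31), (13, DEN, 3, 31), (18, IAD, 15, 30), (19, LHR, 34, 14), (20, LAX, 18, 25), (26, ATL, 16, 31), (26, DEN, 16, 31), (30, LAX, 25, 25), (6, LHR, 32, 14), (9, LAX, 3, 25)}
π[fno, code, hours]: project onto (fno, code, hours) (2 duplicate(s) eliminated) → {(14, LHR, 19), (14, LHR, 6), (25, LAX, 20), (25, LAX, 30), (25, LAX, 9), (30, IAD, 18), (31, ATL, 13), (31, ATL, 26), (31, DEN, 13), (31, DEN, 26)}

{(14, LHR, 19), (14, LHR, 6), (25, LAX, 20), (25, LAX, 30), (25, LAX, 9), (30, IAD, 18), (31, ATL, 13), (31, ATL, 26), (31, DEN, 13), (31, DEN, 26)}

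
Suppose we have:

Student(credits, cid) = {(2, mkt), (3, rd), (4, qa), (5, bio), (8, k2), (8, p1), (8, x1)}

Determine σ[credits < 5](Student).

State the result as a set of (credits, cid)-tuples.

{(2, mkt), (3, rd), (4, qa)}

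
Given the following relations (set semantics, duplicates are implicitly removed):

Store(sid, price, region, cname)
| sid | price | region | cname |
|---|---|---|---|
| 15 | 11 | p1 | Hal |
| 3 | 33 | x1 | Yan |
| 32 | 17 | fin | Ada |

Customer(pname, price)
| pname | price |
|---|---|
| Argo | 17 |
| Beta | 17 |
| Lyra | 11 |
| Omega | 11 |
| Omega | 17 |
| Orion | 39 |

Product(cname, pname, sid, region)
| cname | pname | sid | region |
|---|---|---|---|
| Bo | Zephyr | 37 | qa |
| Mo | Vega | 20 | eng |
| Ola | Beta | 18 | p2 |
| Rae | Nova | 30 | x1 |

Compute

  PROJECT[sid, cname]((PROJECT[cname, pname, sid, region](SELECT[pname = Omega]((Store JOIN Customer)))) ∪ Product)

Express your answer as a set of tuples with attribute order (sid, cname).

{(15, Hal), (18, Ola), (20, Mo), (30, Rae), (32, Ada), (37, Bo)}

Natural join on price: {(15, 11, p1, Hal, Lyra), (15, 11, p1, Hal, Omega), (32, 17, fin, Ada, Argo), (32, 17, fin, Ada, Beta), (32, 17, fin, Ada, Omega)}
Selection pname = Omega: {(15, 11, p1, Hal, Omega), (32, 17, fin, Ada, Omega)}
Keep only column(s) cname, pname, sid, region: {(Ada, Omega, 32, fin), (Hal, Omega, 15, p1)}
Union: {(Ada, Omega, 32, fin), (Hal, Omega, 15, p1)} with {(Bo, Zephyr, 37, qa), (Mo, Vega, 20, eng), (Ola, Beta, 18, p2), (Rae, Nova, 30, x1)} → {(Ada, Omega, 32, fin), (Bo, Zephyr, 37, qa), (Hal, Omega, 15, p1), (Mo, Vega, 20, eng), (Ola, Beta, 18, p2), (Rae, Nova, 30, x1)}
Keep only column(s) sid, cname: {(15, Hal), (18, Ola), (20, Mo), (30, Rae), (32, Ada), (37, Bo)}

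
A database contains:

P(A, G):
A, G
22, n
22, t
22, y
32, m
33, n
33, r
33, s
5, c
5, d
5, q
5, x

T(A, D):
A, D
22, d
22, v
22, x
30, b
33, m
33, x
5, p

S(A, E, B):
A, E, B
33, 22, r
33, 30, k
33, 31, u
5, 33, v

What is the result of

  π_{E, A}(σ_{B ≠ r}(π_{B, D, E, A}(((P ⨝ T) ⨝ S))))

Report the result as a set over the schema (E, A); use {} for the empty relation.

P ⋈ T (natural join on A): {(22, n, d), (22, n, v), (22, n, x), (22, t, d), (22, t, v), (22, t, x), (22, y, d), (22, y, v), (22, y, x), (33, n, m), (33, n, x), (33, r, m), (33, r, x), (33, s, m), (33, s, x), (5, c, p), (5, d, p), (5, q, p), (5, x, p)}
(P ⨝ T) ⋈ S (natural join on A): {(33, n, m, 22, r), (33, n, m, 30, k), (33, n, m, 31, u), (33, n, x, 22, r), (33, n, x, 30, k), (33, n, x, 31, u), (33, r, m, 22, r), (33, r, m, 30, k), (33, r, m, 31, u), (33, r, x, 22, r), (33, r, x, 30, k), (33, r, x, 31, u), (33, s, m, 22, r), (33, s, m, 30, k), (33, s, m, 31, u), (33, s, x, 22, r), (33, s, x, 30, k), (33, s, x, 31, u), (5, c, p, 33, v), (5, d, p, 33, v), (5, q, p, 33, v), (5, x, p, 33, v)}
π_{B, D, E, A} gives {(k, m, 30, 33), (k, x, 30, 33), (r, m, 22, 33), (r, x, 22, 33), (u, m, 31, 33), (u, x, 31, 33), (v, p, 33, 5)} (15 duplicate(s) eliminated).
Filtering on B ≠ r leaves {(k, m, 30, 33), (k, x, 30, 33), (u, m, 31, 33), (u, x, 31, 33), (v, p, 33, 5)}.
π_{E, A} gives {(30, 33), (31, 33), (33, 5)} (2 duplicate(s) eliminated).

{(30, 33), (31, 33), (33, 5)}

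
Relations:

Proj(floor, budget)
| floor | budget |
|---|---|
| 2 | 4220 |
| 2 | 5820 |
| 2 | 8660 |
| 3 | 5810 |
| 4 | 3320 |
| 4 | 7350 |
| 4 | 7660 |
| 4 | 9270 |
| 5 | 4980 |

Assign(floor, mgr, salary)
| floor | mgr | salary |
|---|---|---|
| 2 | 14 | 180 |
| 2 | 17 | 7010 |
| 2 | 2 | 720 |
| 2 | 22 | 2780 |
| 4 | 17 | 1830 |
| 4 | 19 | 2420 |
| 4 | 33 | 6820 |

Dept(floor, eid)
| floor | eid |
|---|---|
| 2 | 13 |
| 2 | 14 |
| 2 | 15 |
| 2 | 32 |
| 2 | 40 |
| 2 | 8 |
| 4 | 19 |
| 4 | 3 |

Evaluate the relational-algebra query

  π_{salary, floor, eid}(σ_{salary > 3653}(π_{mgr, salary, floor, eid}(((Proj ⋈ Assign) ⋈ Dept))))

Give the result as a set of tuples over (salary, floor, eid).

Joining Proj and Assign on floor yields {(2, 4220, 14, 180), (2, 4220, 17, 7010), (2, 4220, 2, 720), (2, 4220, 22, 2780), (2, 5820, 14, 180), (2, 5820, 17, 7010), (2, 5820, 2, 720), (2, 5820, 22, 2780), (2, 8660, 14, 180), (2, 8660, 17, 7010), (2, 8660, 2, 720), (2, 8660, 22, 2780), (4, 3320, 17, 1830), (4, 3320, 19, 2420), (4, 3320, 33, 6820), (4, 7350, 17, 1830), (4, 7350, 19, 2420), (4, 7350, 33, 6820), (4, 7660, 17, 1830), (4, 7660, 19, 2420), (4, 7660, 33, 6820), (4, 9270, 17, 1830), (4, 9270, 19, 2420), (4, 9270, 33, 6820)}.
Joining (Proj ⋈ Assign) and Dept on floor yields {(2, 4220, 14, 180, 13), (2, 4220, 14, 180, 14), (2, 4220, 14, 180, 15), (2, 4220, 14, 180, 32), (2, 4220, 14, 180, 40), (2, 4220, 14, 180, 8), (2, 4220, 17, 7010, 13), (2, 4220, 17, 7010, 14), (2, 4220, 17, 7010, 15), (2, 4220, 17, 7010, 32), (2, 4220, 17, 7010, 40), (2, 4220, 17, 7010, 8), (2, 4220, 2, 720, 13), (2, 4220, 2, 720, 14), (2, 4220, 2, 720, 15), (2, 4220, 2, 720, 32), (2, 4220, 2, 720, 40), (2, 4220, 2, 720, 8), (2, 4220, 22, 2780, 13), (2, 4220, 22, 2780, 14), (2, 4220, 22, 2780, 15), (2, 4220, 22, 2780, 32), (2, 4220, 22, 2780, 40), (2, 4220, 22, 2780, 8), (2, 5820, 14, 180, 13), (2, 5820, 14, 180, 14), (2, 5820, 14, 180, 15), (2, 5820, 14, 180, 32), (2, 5820, 14, 180, 40), (2, 5820, 14, 180, 8), (2, 5820, 17, 7010, 13), (2, 5820, 17, 7010, 14), (2, 5820, 17, 7010, 15), (2, 5820, 17, 7010, 32), (2, 5820, 17, 7010, 40), (2, 5820, 17, 7010, 8), (2, 5820, 2, 720, 13), (2, 5820, 2, 720, 14), (2, 5820, 2, 720, 15), (2, 5820, 2, 720, 32), (2, 5820, 2, 720, 40), (2, 5820, 2, 720, 8), (2, 5820, 22, 2780, 13), (2, 5820, 22, 2780, 14), (2, 5820, 22, 2780, 15), (2, 5820, 22, 2780, 32), (2, 5820, 22, 2780, 40), (2, 5820, 22, 2780, 8), (2, 8660, 14, 180, 13), (2, 8660, 14, 180, 14), (2, 8660, 14, 180, 15), (2, 8660, 14, 180, 32), (2, 8660, 14, 180, 40), (2, 8660, 14, 180, 8), (2, 8660, 17, 7010, 13), (2, 8660, 17, 7010, 14), (2, 8660, 17, 7010, 15), (2, 8660, 17, 7010, 32), (2, 8660, 17, 7010, 40), (2, 8660, 17, 7010, 8), (2, 8660, 2, 720, 13), (2, 8660, 2, 720, 14), (2, 8660, 2, 720, 15), (2, 8660, 2, 720, 32), (2, 8660, 2, 720, 40), (2, 8660, 2, 720, 8), (2, 8660, 22, 2780, 13), (2, 8660, 22, 2780, 14), (2, 8660, 22, 2780, 15), (2, 8660, 22, 2780, 32), (2, 8660, 22, 2780, 40), (2, 8660, 22, 2780, 8), (4, 3320, 17, 1830, 19), (4, 3320, 17, 1830, 3), (4, 3320, 19, 2420, 19), (4, 3320, 19, 2420, 3), (4, 3320, 33, 6820, 19), (4, 3320, 33, 6820, 3), (4, 7350, 17, 1830, 19), (4, 7350, 17, 1830, 3), (4, 7350, 19, 2420, 19), (4, 7350, 19, 2420, 3), (4, 7350, 33, 6820, 19), (4, 7350, 33, 6820, 3), (4, 7660, 17, 1830, 19), (4, 7660, 17, 1830, 3), (4, 7660, 19, 2420, 19), (4, 7660, 19, 2420, 3), (4, 7660, 33, 6820, 19), (4, 7660, 33, 6820, 3), (4, 9270, 17, 1830, 19), (4, 9270, 17, 1830, 3), (4, 9270, 19, 2420, 19), (4, 9270, 19, 2420, 3), (4, 9270, 33, 6820, 19), (4, 9270, 33, 6820, 3)}.
Projecting to mgr, salary, floor, eid (66 duplicate(s) eliminated): {(14, 180, 2, 13), (14, 180, 2, 14), (14, 180, 2, 15), (14, 180, 2, 32), (14, 180, 2, 40), (14, 180, 2, 8), (17, 1830, 4, 19), (17, 1830, 4, 3), (17, 7010, 2, 13), (17, 7010, 2, 14), (17, 7010, 2, 15), (17, 7010, 2, 32), (17, 7010, 2, 40), (17, 7010, 2, 8), (19, 2420, 4, 19), (19, 2420, 4, 3), (2, 720, 2, 13), (2, 720, 2, 14), (2, 720, 2, 15), (2, 720, 2, 32), (2, 720, 2, 40), (2, 720, 2, 8), (22, 2780, 2, 13), (22, 2780, 2, 14), (22, 2780, 2, 15), (22, 2780, 2, 32), (22, 2780, 2, 40), (22, 2780, 2, 8), (33, 6820, 4, 19), (33, 6820, 4, 3)}
Apply σ_{salary > 3653}; surviving tuples: {(17, 7010, 2, 13), (17, 7010, 2, 14), (17, 7010, 2, 15), (17, 7010, 2, 32), (17, 7010, 2, 40), (17, 7010, 2, 8), (33, 6820, 4, 19), (33, 6820, 4, 3)}
Projecting to salary, floor, eid: {(6820, 4, 19), (6820, 4, 3), (7010, 2, 13), (7010, 2, 14), (7010, 2, 15), (7010, 2, 32), (7010, 2, 40), (7010, 2, 8)}

{(6820, 4, 19), (6820, 4, 3), (7010, 2, 13), (7010, 2, 14), (7010, 2, 15), (7010, 2, 32), (7010, 2, 40), (7010, 2, 8)}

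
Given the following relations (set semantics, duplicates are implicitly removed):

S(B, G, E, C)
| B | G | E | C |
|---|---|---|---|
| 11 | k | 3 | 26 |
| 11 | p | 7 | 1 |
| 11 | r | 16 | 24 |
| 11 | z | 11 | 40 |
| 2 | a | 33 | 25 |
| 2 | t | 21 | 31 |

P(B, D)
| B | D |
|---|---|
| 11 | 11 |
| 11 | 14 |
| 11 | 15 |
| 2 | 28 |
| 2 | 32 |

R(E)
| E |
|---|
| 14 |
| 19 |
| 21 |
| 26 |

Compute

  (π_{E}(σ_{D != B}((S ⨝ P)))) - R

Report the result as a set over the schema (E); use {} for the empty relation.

{11, 16, 3, 33, 7}

Natural join on B: {(11, k, 3, 26, 11), (11, k, 3, 26, 14), (11, k, 3, 26, 15), (11, p, 7, 1, 11), (11, p, 7, 1, 14), (11, p, 7, 1, 15), (11, r, 16, 24, 11), (11, r, 16, 24, 14), (11, r, 16, 24, 15), (11, z, 11, 40, 11), (11, z, 11, 40, 14), (11, z, 11, 40, 15), (2, a, 33, 25, 28), (2, a, 33, 25, 32), (2, t, 21, 31, 28), (2, t, 21, 31, 32)}
σ[D != B]: keep tuples satisfying D != B → {(11, k, 3, 26, 14), (11, k, 3, 26, 15), (11, p, 7, 1, 14), (11, p, 7, 1, 15), (11, r, 16, 24, 14), (11, r, 16, 24, 15), (11, z, 11, 40, 14), (11, z, 11, 40, 15), (2, a, 33, 25, 28), (2, a, 33, 25, 32), (2, t, 21, 31, 28), (2, t, 21, 31, 32)}
Keep only column(s) E (6 duplicate(s) eliminated): {11, 16, 21, 3, 33, 7}
Set difference of the two operands is {11, 16, 3, 33, 7}.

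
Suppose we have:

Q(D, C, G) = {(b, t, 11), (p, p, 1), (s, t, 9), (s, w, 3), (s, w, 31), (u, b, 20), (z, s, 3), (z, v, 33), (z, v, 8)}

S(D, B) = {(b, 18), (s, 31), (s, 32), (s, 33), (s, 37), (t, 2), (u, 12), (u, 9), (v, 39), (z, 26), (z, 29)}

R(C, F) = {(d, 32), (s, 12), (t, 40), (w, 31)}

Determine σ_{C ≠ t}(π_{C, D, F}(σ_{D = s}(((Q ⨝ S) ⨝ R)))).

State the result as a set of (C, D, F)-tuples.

{(w, s, 31)}

Joining Q and S on D yields {(b, t, 11, 18), (s, t, 9, 31), (s, t, 9, 32), (s, t, 9, 33), (s, t, 9, 37), (s, w, 3, 31), (s, w, 3, 32), (s, w, 3, 33), (s, w, 3, 37), (s, w, 31, 31), (s, w, 31, 32), (s, w, 31, 33), (s, w, 31, 37), (u, b, 20, 12), (u, b, 20, 9), (z, s, 3, 26), (z, s, 3, 29), (z, v, 33, 26), (z, v, 33, 29), (z, v, 8, 26), (z, v, 8, 29)}.
Joining (Q ⨝ S) and R on C yields {(b, t, 11, 18, 40), (s, t, 9, 31, 40), (s, t, 9, 32, 40), (s, t, 9, 33, 40), (s, t, 9, 37, 40), (s, w, 3, 31, 31), (s, w, 3, 32, 31), (s, w, 3, 33, 31), (s, w, 3, 37, 31), (s, w, 31, 31, 31), (s, w, 31, 32, 31), (s, w, 31, 33, 31), (s, w, 31, 37, 31), (z, s, 3, 26, 12), (z, s, 3, 29, 12)}.
Filtering on D = s leaves {(s, t, 9, 31, 40), (s, t, 9, 32, 40), (s, t, 9, 33, 40), (s, t, 9, 37, 40), (s, w, 3, 31, 31), (s, w, 3, 32, 31), (s, w, 3, 33, 31), (s, w, 3, 37, 31), (s, w, 31, 31, 31), (s, w, 31, 32, 31), (s, w, 31, 33, 31), (s, w, 31, 37, 31)}.
π_{C, D, F} gives {(t, s, 40), (w, s, 31)} (10 duplicate(s) eliminated).
Filtering on C ≠ t leaves {(w, s, 31)}.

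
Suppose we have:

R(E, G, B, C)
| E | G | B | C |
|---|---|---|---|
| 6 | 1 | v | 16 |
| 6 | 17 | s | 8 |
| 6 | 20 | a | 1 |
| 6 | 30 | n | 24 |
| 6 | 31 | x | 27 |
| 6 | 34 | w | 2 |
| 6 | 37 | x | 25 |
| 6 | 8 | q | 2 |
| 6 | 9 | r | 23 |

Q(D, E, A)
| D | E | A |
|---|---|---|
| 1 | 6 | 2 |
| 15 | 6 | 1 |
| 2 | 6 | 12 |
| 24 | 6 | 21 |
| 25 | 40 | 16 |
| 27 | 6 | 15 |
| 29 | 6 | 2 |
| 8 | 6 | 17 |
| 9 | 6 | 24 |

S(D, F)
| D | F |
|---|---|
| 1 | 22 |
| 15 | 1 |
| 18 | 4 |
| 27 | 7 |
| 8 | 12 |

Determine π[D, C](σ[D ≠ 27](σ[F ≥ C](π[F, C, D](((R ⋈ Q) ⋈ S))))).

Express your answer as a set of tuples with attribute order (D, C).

R ⋈ Q (natural join on E): {(6, 1, v, 16, 1, 2), (6, 1, v, 16, 15, 1), (6, 1, v, 16, 2, 12), (6, 1, v, 16, 24, 21), (6, 1, v, 16, 27, 15), (6, 1, v, 16, 29, 2), (6, 1, v, 16, 8, 17), (6, 1, v, 16, 9, 24), (6, 17, s, 8, 1, 2), (6, 17, s, 8, 15, 1), (6, 17, s, 8, 2, 12), (6, 17, s, 8, 24, 21), (6, 17, s, 8, 27, 15), (6, 17, s, 8, 29, 2), (6, 17, s, 8, 8, 17), (6, 17, s, 8, 9, 24), (6, 20, a, 1, 1, 2), (6, 20, a, 1, 15, 1), (6, 20, a, 1, 2, 12), (6, 20, a, 1, 24, 21), (6, 20, a, 1, 27, 15), (6, 20, a, 1, 29, 2), (6, 20, a, 1, 8, 17), (6, 20, a, 1, 9, 24), (6, 30, n, 24, 1, 2), (6, 30, n, 24, 15, 1), (6, 30, n, 24, 2, 12), (6, 30, n, 24, 24, 21), (6, 30, n, 24, 27, 15), (6, 30, n, 24, 29, 2), (6, 30, n, 24, 8, 17), (6, 30, n, 24, 9, 24), (6, 31, x, 27, 1, 2), (6, 31, x, 27, 15, 1), (6, 31, x, 27, 2, 12), (6, 31, x, 27, 24, 21), (6, 31, x, 27, 27, 15), (6, 31, x, 27, 29, 2), (6, 31, x, 27, 8, 17), (6, 31, x, 27, 9, 24), (6, 34, w, 2, 1, 2), (6, 34, w, 2, 15, 1), (6, 34, w, 2, 2, 12), (6, 34, w, 2, 24, 21), (6, 34, w, 2, 27, 15), (6, 34, w, 2, 29, 2), (6, 34, w, 2, 8, 17), (6, 34, w, 2, 9, 24), (6, 37, x, 25, 1, 2), (6, 37, x, 25, 15, 1), (6, 37, x, 25, 2, 12), (6, 37, x, 25, 24, 21), (6, 37, x, 25, 27, 15), (6, 37, x, 25, 29, 2), (6, 37, x, 25, 8, 17), (6, 37, x, 25, 9, 24), (6, 8, q, 2, 1, 2), (6, 8, q, 2, 15, 1), (6, 8, q, 2, 2, 12), (6, 8, q, 2, 24, 21), (6, 8, q, 2, 27, 15), (6, 8, q, 2, 29, 2), (6, 8, q, 2, 8, 17), (6, 8, q, 2, 9, 24), (6, 9, r, 23, 1, 2), (6, 9, r, 23, 15, 1), (6, 9, r, 23, 2, 12), (6, 9, r, 23, 24, 21), (6, 9, r, 23, 27, 15), (6, 9, r, 23, 29, 2), (6, 9, r, 23, 8, 17), (6, 9, r, 23, 9, 24)}
(R ⋈ Q) ⋈ S (natural join on D): {(6, 1, v, 16, 1, 2, 22), (6, 1, v, 16, 15, 1, 1), (6, 1, v, 16, 27, 15, 7), (6, 1, v, 16, 8, 17, 12), (6, 17, s, 8, 1, 2, 22), (6, 17, s, 8, 15, 1, 1), (6, 17, s, 8, 27, 15, 7), (6, 17, s, 8, 8, 17, 12), (6, 20, a, 1, 1, 2, 22), (6, 20, a, 1, 15, 1, 1), (6, 20, a, 1, 27, 15, 7), (6, 20, a, 1, 8, 17, 12), (6, 30, n, 24, 1, 2, 22), (6, 30, n, 24, 15, 1, 1), (6, 30, n, 24, 27, 15, 7), (6, 30, n, 24, 8, 17, 12), (6, 31, x, 27, 1, 2, 22), (6, 31, x, 27, 15, 1, 1), (6, 31, x, 27, 27, 15, 7), (6, 31, x, 27, 8, 17, 12), (6, 34, w, 2, 1, 2, 22), (6, 34, w, 2, 15, 1, 1), (6, 34, w, 2, 27, 15, 7), (6, 34, w, 2, 8, 17, 12), (6, 37, x, 25, 1, 2, 22), (6, 37, x, 25, 15, 1, 1), (6, 37, x, 25, 27, 15, 7), (6, 37, x, 25, 8, 17, 12), (6, 8, q, 2, 1, 2, 22), (6, 8, q, 2, 15, 1, 1), (6, 8, q, 2, 27, 15, 7), (6, 8, q, 2, 8, 17, 12), (6, 9, r, 23, 1, 2, 22), (6, 9, r, 23, 15, 1, 1), (6, 9, r, 23, 27, 15, 7), (6, 9, r, 23, 8, 17, 12)}
Keep only column(s) F, C, D (4 duplicate(s) eliminated): {(1, 1, 15), (1, 16, 15), (1, 2, 15), (1, 23, 15), (1, 24, 15), (1, 25, 15), (1, 27, 15), (1, 8, 15), (12, 1, 8), (12, 16, 8), (12, 2, 8), (12, 23, 8), (12, 24, 8), (12, 25, 8), (12, 27, 8), (12, 8, 8), (22, 1, 1), (22, 16, 1), (22, 2, 1), (22, 23, 1), (22, 24, 1), (22, 25, 1), (22, 27, 1), (22, 8, 1), (7, 1, 27), (7, 16, 27), (7, 2, 27), (7, 23, 27), (7, 24, 27), (7, 25, 27), (7, 27, 27), (7, 8, 27)}
Filtering on F ≥ C leaves {(1, 1, 15), (12, 1, 8), (12, 2, 8), (12, 8, 8), (22, 1, 1), (22, 16, 1), (22, 2, 1), (22, 8, 1), (7, 1, 27), (7, 2, 27)}.
Filtering on D ≠ 27 leaves {(1, 1, 15), (12, 1, 8), (12, 2, 8), (12, 8, 8), (22, 1, 1), (22, 16, 1), (22, 2, 1), (22, 8, 1)}.
Keep only column(s) D, C: {(1, 1), (1, 16), (1, 2), (1, 8), (15, 1), (8, 1), (8, 2), (8, 8)}

{(1, 1), (1, 16), (1, 2), (1, 8), (15, 1), (8, 1), (8, 2), (8, 8)}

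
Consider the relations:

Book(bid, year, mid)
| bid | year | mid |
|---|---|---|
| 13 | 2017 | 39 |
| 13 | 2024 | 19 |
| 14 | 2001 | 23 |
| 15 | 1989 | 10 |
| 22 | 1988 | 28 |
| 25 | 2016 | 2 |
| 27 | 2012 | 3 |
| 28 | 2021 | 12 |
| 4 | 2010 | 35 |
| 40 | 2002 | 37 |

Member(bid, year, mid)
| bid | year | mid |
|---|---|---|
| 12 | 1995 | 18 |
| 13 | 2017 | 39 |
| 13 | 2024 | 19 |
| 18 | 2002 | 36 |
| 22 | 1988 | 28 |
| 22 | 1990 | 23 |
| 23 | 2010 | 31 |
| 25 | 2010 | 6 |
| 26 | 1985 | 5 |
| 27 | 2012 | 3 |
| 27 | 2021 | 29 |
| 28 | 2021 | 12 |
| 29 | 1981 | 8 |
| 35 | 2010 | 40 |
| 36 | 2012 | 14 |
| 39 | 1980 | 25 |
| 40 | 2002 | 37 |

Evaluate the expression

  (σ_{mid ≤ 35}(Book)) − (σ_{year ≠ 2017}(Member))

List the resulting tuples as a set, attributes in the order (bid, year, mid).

{(14, 2001, 23), (15, 1989, 10), (25, 2016, 2), (4, 2010, 35)}

Filtering on mid ≤ 35 leaves {(13, 2024, 19), (14, 2001, 23), (15, 1989, 10), (22, 1988, 28), (25, 2016, 2), (27, 2012, 3), (28, 2021, 12), (4, 2010, 35)}.
Filtering on year ≠ 2017 leaves {(12, 1995, 18), (13, 2024, 19), (18, 2002, 36), (22, 1988, 28), (22, 1990, 23), (23, 2010, 31), (25, 2010, 6), (26, 1985, 5), (27, 2012, 3), (27, 2021, 29), (28, 2021, 12), (29, 1981, 8), (35, 2010, 40), (36, 2012, 14), (39, 1980, 25), (40, 2002, 37)}.
Taking the difference: {(14, 2001, 23), (15, 1989, 10), (25, 2016, 2), (4, 2010, 35)}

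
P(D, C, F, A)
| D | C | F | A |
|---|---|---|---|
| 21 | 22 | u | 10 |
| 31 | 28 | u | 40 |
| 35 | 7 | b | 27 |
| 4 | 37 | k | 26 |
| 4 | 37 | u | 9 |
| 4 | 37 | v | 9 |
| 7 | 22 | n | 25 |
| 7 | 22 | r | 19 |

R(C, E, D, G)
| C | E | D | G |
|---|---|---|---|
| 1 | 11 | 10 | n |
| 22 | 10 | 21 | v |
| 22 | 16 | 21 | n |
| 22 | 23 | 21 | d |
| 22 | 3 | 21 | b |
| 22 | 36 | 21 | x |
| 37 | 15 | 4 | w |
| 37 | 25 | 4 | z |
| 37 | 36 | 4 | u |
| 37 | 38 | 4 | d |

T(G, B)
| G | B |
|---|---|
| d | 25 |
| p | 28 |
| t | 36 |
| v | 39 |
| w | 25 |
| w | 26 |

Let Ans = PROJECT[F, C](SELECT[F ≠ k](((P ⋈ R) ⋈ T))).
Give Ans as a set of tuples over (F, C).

P ⋈ R (natural join on D, C): {(21, 22, u, 10, 10, v), (21, 22, u, 10, 16, n), (21, 22, u, 10, 23, d), (21, 22, u, 10, 3, b), (21, 22, u, 10, 36, x), (4, 37, k, 26, 15, w), (4, 37, k, 26, 25, z), (4, 37, k, 26, 36, u), (4, 37, k, 26, 38, d), (4, 37, u, 9, 15, w), (4, 37, u, 9, 25, z), (4, 37, u, 9, 36, u), (4, 37, u, 9, 38, d), (4, 37, v, 9, 15, w), (4, 37, v, 9, 25, z), (4, 37, v, 9, 36, u), (4, 37, v, 9, 38, d)}
(P ⋈ R) ⋈ T (natural join on G): {(21, 22, u, 10, 10, v, 39), (21, 22, u, 10, 23, d, 25), (4, 37, k, 26, 15, w, 25), (4, 37, k, 26, 15, w, 26), (4, 37, k, 26, 38, d, 25), (4, 37, u, 9, 15, w, 25), (4, 37, u, 9, 15, w, 26), (4, 37, u, 9, 38, d, 25), (4, 37, v, 9, 15, w, 25), (4, 37, v, 9, 15, w, 26), (4, 37, v, 9, 38, d, 25)}
Selection F ≠ k: {(21, 22, u, 10, 10, v, 39), (21, 22, u, 10, 23, d, 25), (4, 37, u, 9, 15, w, 25), (4, 37, u, 9, 15, w, 26), (4, 37, u, 9, 38, d, 25), (4, 37, v, 9, 15, w, 25), (4, 37, v, 9, 15, w, 26), (4, 37, v, 9, 38, d, 25)}
π_{F, C} gives {(u, 22), (u, 37), (v, 37)} (5 duplicate(s) eliminated).

{(u, 22), (u, 37), (v, 37)}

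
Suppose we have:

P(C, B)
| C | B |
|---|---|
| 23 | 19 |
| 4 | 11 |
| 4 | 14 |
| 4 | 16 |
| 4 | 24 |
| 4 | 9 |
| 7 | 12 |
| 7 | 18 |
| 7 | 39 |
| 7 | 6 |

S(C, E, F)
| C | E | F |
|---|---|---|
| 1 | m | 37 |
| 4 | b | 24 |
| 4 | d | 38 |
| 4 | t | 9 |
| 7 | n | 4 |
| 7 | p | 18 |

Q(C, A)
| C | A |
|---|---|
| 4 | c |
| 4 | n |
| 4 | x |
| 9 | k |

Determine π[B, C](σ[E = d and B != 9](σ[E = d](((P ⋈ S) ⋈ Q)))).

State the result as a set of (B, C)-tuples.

P ⋈ S (natural join on C): {(4, 11, b, 24), (4, 11, d, 38), (4, 11, t, 9), (4, 14, b, 24), (4, 14, d, 38), (4, 14, t, 9), (4, 16, b, 24), (4, 16, d, 38), (4, 16, t, 9), (4, 24, b, 24), (4, 24, d, 38), (4, 24, t, 9), (4, 9, b, 24), (4, 9, d, 38), (4, 9, t, 9), (7, 12, n, 4), (7, 12, p, 18), (7, 18, n, 4), (7, 18, p, 18), (7, 39, n, 4), (7, 39, p, 18), (7, 6, n, 4), (7, 6, p, 18)}
(P ⋈ S) ⋈ Q (natural join on C): {(4, 11, b, 24, c), (4, 11, b, 24, n), (4, 11, b, 24, x), (4, 11, d, 38, c), (4, 11, d, 38, n), (4, 11, d, 38, x), (4, 11, t, 9, c), (4, 11, t, 9, n), (4, 11, t, 9, x), (4, 14, b, 24, c), (4, 14, b, 24, n), (4, 14, b, 24, x), (4, 14, d, 38, c), (4, 14, d, 38, n), (4, 14, d, 38, x), (4, 14, t, 9, c), (4, 14, t, 9, n), (4, 14, t, 9, x), (4, 16, b, 24, c), (4, 16, b, 24, n), (4, 16, b, 24, x), (4, 16, d, 38, c), (4, 16, d, 38, n), (4, 16, d, 38, x), (4, 16, t, 9, c), (4, 16, t, 9, n), (4, 16, t, 9, x), (4, 24, b, 24, c), (4, 24, b, 24, n), (4, 24, b, 24, x), (4, 24, d, 38, c), (4, 24, d, 38, n), (4, 24, d, 38, x), (4, 24, t, 9, c), (4, 24, t, 9, n), (4, 24, t, 9, x), (4, 9, b, 24, c), (4, 9, b, 24, n), (4, 9, b, 24, x), (4, 9, d, 38, c), (4, 9, d, 38, n), (4, 9, d, 38, x), (4, 9, t, 9, c), (4, 9, t, 9, n), (4, 9, t, 9, x)}
Apply σ_{E = d}; surviving tuples: {(4, 11, d, 38, c), (4, 11, d, 38, n), (4, 11, d, 38, x), (4, 14, d, 38, c), (4, 14, d, 38, n), (4, 14, d, 38, x), (4, 16, d, 38, c), (4, 16, d, 38, n), (4, 16, d, 38, x), (4, 24, d, 38, c), (4, 24, d, 38, n), (4, 24, d, 38, x), (4, 9, d, 38, c), (4, 9, d, 38, n), (4, 9, d, 38, x)}
Apply σ_{E = d and B != 9}; surviving tuples: {(4, 11, d, 38, c), (4, 11, d, 38, n), (4, 11, d, 38, x), (4, 14, d, 38, c), (4, 14, d, 38, n), (4, 14, d, 38, x), (4, 16, d, 38, c), (4, 16, d, 38, n), (4, 16, d, 38, x), (4, 24, d, 38, c), (4, 24, d, 38, n), (4, 24, d, 38, x)}
Projecting to B, C (8 duplicate(s) eliminated): {(11, 4), (14, 4), (16, 4), (24, 4)}

{(11, 4), (14, 4), (16, 4), (24, 4)}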